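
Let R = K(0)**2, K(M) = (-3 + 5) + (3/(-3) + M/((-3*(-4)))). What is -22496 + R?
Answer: -22495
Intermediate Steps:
K(M) = 1 + M/12 (K(M) = 2 + (3*(-1/3) + M/12) = 2 + (-1 + M*(1/12)) = 2 + (-1 + M/12) = 1 + M/12)
R = 1 (R = (1 + (1/12)*0)**2 = (1 + 0)**2 = 1**2 = 1)
-22496 + R = -22496 + 1 = -22495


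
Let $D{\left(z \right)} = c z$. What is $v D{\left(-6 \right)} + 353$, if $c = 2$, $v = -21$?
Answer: $605$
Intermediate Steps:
$D{\left(z \right)} = 2 z$
$v D{\left(-6 \right)} + 353 = - 21 \cdot 2 \left(-6\right) + 353 = \left(-21\right) \left(-12\right) + 353 = 252 + 353 = 605$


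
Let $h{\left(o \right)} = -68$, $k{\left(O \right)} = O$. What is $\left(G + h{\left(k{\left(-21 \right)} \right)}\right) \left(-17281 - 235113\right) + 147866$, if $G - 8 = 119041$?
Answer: $-30029942648$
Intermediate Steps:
$G = 119049$ ($G = 8 + 119041 = 119049$)
$\left(G + h{\left(k{\left(-21 \right)} \right)}\right) \left(-17281 - 235113\right) + 147866 = \left(119049 - 68\right) \left(-17281 - 235113\right) + 147866 = 118981 \left(-252394\right) + 147866 = -30030090514 + 147866 = -30029942648$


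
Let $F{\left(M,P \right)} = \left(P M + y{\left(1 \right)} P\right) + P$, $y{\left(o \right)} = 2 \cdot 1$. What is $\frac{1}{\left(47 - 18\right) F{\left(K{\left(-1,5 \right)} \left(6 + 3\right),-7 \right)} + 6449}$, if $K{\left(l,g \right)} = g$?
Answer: $- \frac{1}{3295} \approx -0.00030349$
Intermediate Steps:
$y{\left(o \right)} = 2$
$F{\left(M,P \right)} = 3 P + M P$ ($F{\left(M,P \right)} = \left(P M + 2 P\right) + P = \left(M P + 2 P\right) + P = \left(2 P + M P\right) + P = 3 P + M P$)
$\frac{1}{\left(47 - 18\right) F{\left(K{\left(-1,5 \right)} \left(6 + 3\right),-7 \right)} + 6449} = \frac{1}{\left(47 - 18\right) \left(- 7 \left(3 + 5 \left(6 + 3\right)\right)\right) + 6449} = \frac{1}{29 \left(- 7 \left(3 + 5 \cdot 9\right)\right) + 6449} = \frac{1}{29 \left(- 7 \left(3 + 45\right)\right) + 6449} = \frac{1}{29 \left(\left(-7\right) 48\right) + 6449} = \frac{1}{29 \left(-336\right) + 6449} = \frac{1}{-9744 + 6449} = \frac{1}{-3295} = - \frac{1}{3295}$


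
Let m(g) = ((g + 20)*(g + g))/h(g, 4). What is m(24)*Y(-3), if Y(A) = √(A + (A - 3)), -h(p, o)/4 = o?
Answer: -396*I ≈ -396.0*I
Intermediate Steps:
h(p, o) = -4*o
Y(A) = √(-3 + 2*A) (Y(A) = √(A + (-3 + A)) = √(-3 + 2*A))
m(g) = -g*(20 + g)/8 (m(g) = ((g + 20)*(g + g))/((-4*4)) = ((20 + g)*(2*g))/(-16) = (2*g*(20 + g))*(-1/16) = -g*(20 + g)/8)
m(24)*Y(-3) = (-⅛*24*(20 + 24))*√(-3 + 2*(-3)) = (-⅛*24*44)*√(-3 - 6) = -396*I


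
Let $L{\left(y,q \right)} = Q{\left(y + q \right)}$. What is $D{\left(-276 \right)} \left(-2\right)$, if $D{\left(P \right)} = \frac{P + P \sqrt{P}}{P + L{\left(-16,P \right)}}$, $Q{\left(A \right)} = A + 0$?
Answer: $- \frac{69}{71} - \frac{138 i \sqrt{69}}{71} \approx -0.97183 - 16.145 i$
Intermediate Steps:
$Q{\left(A \right)} = A$
$L{\left(y,q \right)} = q + y$ ($L{\left(y,q \right)} = y + q = q + y$)
$D{\left(P \right)} = \frac{P + P^{\frac{3}{2}}}{-16 + 2 P}$ ($D{\left(P \right)} = \frac{P + P \sqrt{P}}{P + \left(P - 16\right)} = \frac{P + P^{\frac{3}{2}}}{P + \left(-16 + P\right)} = \frac{P + P^{\frac{3}{2}}}{-16 + 2 P}$)
$D{\left(-276 \right)} \left(-2\right) = \frac{-276 + \left(-276\right)^{\frac{3}{2}}}{2 \left(-8 - 276\right)} \left(-2\right) = \frac{-276 - 552 i \sqrt{69}}{2 \left(-284\right)} \left(-2\right) = \frac{1}{2} \left(- \frac{1}{284}\right) \left(-276 - 552 i \sqrt{69}\right) \left(-2\right) = \left(\frac{69}{142} + \frac{69 i \sqrt{69}}{71}\right) \left(-2\right) = - \frac{69}{71} - \frac{138 i \sqrt{69}}{71}$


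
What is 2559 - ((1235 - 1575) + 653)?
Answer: 2246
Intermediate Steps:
2559 - ((1235 - 1575) + 653) = 2559 - (-340 + 653) = 2559 - 1*313 = 2559 - 313 = 2246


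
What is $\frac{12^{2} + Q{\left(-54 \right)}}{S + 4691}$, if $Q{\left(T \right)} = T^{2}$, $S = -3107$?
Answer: $\frac{85}{44} \approx 1.9318$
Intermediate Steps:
$\frac{12^{2} + Q{\left(-54 \right)}}{S + 4691} = \frac{12^{2} + \left(-54\right)^{2}}{-3107 + 4691} = \frac{144 + 2916}{1584} = 3060 \cdot \frac{1}{1584} = \frac{85}{44}$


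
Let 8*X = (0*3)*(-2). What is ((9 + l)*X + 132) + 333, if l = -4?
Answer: 465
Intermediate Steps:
X = 0 (X = ((0*3)*(-2))/8 = (0*(-2))/8 = (⅛)*0 = 0)
((9 + l)*X + 132) + 333 = ((9 - 4)*0 + 132) + 333 = (5*0 + 132) + 333 = (0 + 132) + 333 = 132 + 333 = 465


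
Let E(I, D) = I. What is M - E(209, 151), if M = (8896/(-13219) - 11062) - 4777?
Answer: -212147408/13219 ≈ -16049.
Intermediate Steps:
M = -209384637/13219 (M = (8896*(-1/13219) - 11062) - 4777 = (-8896/13219 - 11062) - 4777 = -146237474/13219 - 4777 = -209384637/13219 ≈ -15840.)
M - E(209, 151) = -209384637/13219 - 1*209 = -209384637/13219 - 209 = -212147408/13219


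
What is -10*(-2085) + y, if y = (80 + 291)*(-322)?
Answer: -98612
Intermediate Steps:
y = -119462 (y = 371*(-322) = -119462)
-10*(-2085) + y = -10*(-2085) - 119462 = 20850 - 119462 = -98612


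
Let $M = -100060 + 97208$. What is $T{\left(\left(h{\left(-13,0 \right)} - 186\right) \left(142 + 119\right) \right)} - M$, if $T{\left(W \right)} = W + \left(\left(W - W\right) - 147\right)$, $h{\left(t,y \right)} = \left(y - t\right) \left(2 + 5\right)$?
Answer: $-22090$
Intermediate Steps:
$h{\left(t,y \right)} = - 7 t + 7 y$ ($h{\left(t,y \right)} = \left(y - t\right) 7 = - 7 t + 7 y$)
$M = -2852$
$T{\left(W \right)} = -147 + W$ ($T{\left(W \right)} = W + \left(0 - 147\right) = W - 147 = -147 + W$)
$T{\left(\left(h{\left(-13,0 \right)} - 186\right) \left(142 + 119\right) \right)} - M = \left(-147 + \left(\left(\left(-7\right) \left(-13\right) + 7 \cdot 0\right) - 186\right) \left(142 + 119\right)\right) - -2852 = \left(-147 + \left(\left(91 + 0\right) - 186\right) 261\right) + 2852 = \left(-147 + \left(91 - 186\right) 261\right) + 2852 = \left(-147 - 24795\right) + 2852 = -24942 + 2852 = -22090$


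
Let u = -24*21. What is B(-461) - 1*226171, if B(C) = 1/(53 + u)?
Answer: -102003122/451 ≈ -2.2617e+5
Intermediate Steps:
u = -504
B(C) = -1/451 (B(C) = 1/(53 - 504) = 1/(-451) = -1/451)
B(-461) - 1*226171 = -1/451 - 1*226171 = -1/451 - 226171 = -102003122/451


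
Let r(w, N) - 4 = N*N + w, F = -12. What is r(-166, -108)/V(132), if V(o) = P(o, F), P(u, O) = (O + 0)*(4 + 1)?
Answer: -1917/10 ≈ -191.70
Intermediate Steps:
P(u, O) = 5*O (P(u, O) = O*5 = 5*O)
r(w, N) = 4 + w + N² (r(w, N) = 4 + (N*N + w) = 4 + (N² + w) = 4 + (w + N²) = 4 + w + N²)
V(o) = -60 (V(o) = 5*(-12) = -60)
r(-166, -108)/V(132) = (4 - 166 + (-108)²)/(-60) = (4 - 166 + 11664)*(-1/60) = 11502*(-1/60) = -1917/10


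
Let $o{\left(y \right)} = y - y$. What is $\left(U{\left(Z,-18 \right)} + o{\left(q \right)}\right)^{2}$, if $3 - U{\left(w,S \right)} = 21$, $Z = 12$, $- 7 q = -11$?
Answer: $324$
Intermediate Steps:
$q = \frac{11}{7}$ ($q = \left(- \frac{1}{7}\right) \left(-11\right) = \frac{11}{7} \approx 1.5714$)
$U{\left(w,S \right)} = -18$ ($U{\left(w,S \right)} = 3 - 21 = -18$)
$o{\left(y \right)} = 0$
$\left(U{\left(Z,-18 \right)} + o{\left(q \right)}\right)^{2} = \left(-18 + 0\right)^{2} = \left(-18\right)^{2} = 324$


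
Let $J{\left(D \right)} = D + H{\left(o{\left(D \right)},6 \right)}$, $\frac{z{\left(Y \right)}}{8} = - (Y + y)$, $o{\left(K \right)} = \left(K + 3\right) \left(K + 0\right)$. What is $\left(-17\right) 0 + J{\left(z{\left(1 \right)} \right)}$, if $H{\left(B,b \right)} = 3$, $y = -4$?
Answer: $27$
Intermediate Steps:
$o{\left(K \right)} = K \left(3 + K\right)$ ($o{\left(K \right)} = \left(3 + K\right) K = K \left(3 + K\right)$)
$z{\left(Y \right)} = 32 - 8 Y$ ($z{\left(Y \right)} = 8 \left(- (Y - 4)\right) = 8 \left(- (-4 + Y)\right) = 8 \left(4 - Y\right) = 32 - 8 Y$)
$J{\left(D \right)} = 3 + D$ ($J{\left(D \right)} = D + 3 = 3 + D$)
$\left(-17\right) 0 + J{\left(z{\left(1 \right)} \right)} = \left(-17\right) 0 + \left(3 + \left(32 - 8\right)\right) = 0 + \left(3 + \left(32 - 8\right)\right) = 0 + \left(3 + 24\right) = 0 + 27 = 27$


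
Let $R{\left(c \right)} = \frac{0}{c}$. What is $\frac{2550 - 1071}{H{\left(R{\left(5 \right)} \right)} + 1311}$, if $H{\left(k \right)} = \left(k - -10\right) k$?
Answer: $\frac{493}{437} \approx 1.1281$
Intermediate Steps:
$R{\left(c \right)} = 0$
$H{\left(k \right)} = k \left(10 + k\right)$ ($H{\left(k \right)} = \left(k + 10\right) k = \left(10 + k\right) k = k \left(10 + k\right)$)
$\frac{2550 - 1071}{H{\left(R{\left(5 \right)} \right)} + 1311} = \frac{2550 - 1071}{0 \left(10 + 0\right) + 1311} = \frac{1479}{0 \cdot 10 + 1311} = \frac{1479}{0 + 1311} = \frac{1479}{1311} = 1479 \cdot \frac{1}{1311} = \frac{493}{437}$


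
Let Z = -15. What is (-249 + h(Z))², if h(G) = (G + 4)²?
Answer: 16384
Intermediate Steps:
h(G) = (4 + G)²
(-249 + h(Z))² = (-249 + (4 - 15)²)² = (-249 + (-11)²)² = (-249 + 121)² = (-128)² = 16384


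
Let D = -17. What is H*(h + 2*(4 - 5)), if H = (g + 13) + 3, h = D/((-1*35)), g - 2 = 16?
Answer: -1802/35 ≈ -51.486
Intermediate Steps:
g = 18 (g = 2 + 16 = 18)
h = 17/35 (h = -17/((-1*35)) = -17/(-35) = -17*(-1/35) = 17/35 ≈ 0.48571)
H = 34 (H = (18 + 13) + 3 = 31 + 3 = 34)
H*(h + 2*(4 - 5)) = 34*(17/35 + 2*(4 - 5)) = 34*(17/35 + 2*(-1)) = 34*(17/35 - 2) = 34*(-53/35) = -1802/35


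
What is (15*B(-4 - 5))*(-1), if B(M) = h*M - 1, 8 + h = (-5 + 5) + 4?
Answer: -525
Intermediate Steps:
h = -4 (h = -8 + ((-5 + 5) + 4) = -8 + (0 + 4) = -8 + 4 = -4)
B(M) = -1 - 4*M (B(M) = -4*M - 1 = -1 - 4*M)
(15*B(-4 - 5))*(-1) = (15*(-1 - 4*(-4 - 5)))*(-1) = (15*(-1 - 4*(-9)))*(-1) = (15*(-1 + 36))*(-1) = (15*35)*(-1) = 525*(-1) = -525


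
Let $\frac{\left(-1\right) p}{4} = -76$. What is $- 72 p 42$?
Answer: $-919296$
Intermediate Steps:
$p = 304$ ($p = \left(-4\right) \left(-76\right) = 304$)
$- 72 p 42 = \left(-72\right) 304 \cdot 42 = \left(-21888\right) 42 = -919296$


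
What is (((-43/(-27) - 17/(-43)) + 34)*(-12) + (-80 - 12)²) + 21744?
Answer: 11523368/387 ≈ 29776.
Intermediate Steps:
(((-43/(-27) - 17/(-43)) + 34)*(-12) + (-80 - 12)²) + 21744 = (((-43*(-1/27) - 17*(-1/43)) + 34)*(-12) + (-92)²) + 21744 = (((43/27 + 17/43) + 34)*(-12) + 8464) + 21744 = ((2308/1161 + 34)*(-12) + 8464) + 21744 = ((41782/1161)*(-12) + 8464) + 21744 = (-167128/387 + 8464) + 21744 = 3108440/387 + 21744 = 11523368/387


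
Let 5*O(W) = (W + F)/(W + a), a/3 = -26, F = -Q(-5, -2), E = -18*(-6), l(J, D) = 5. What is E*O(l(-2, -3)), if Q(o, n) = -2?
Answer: -756/365 ≈ -2.0712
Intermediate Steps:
E = 108
F = 2 (F = -1*(-2) = 2)
a = -78 (a = 3*(-26) = -78)
O(W) = (2 + W)/(5*(-78 + W)) (O(W) = ((W + 2)/(W - 78))/5 = ((2 + W)/(-78 + W))/5 = (2 + W)/(5*(-78 + W)))
E*O(l(-2, -3)) = 108*((2 + 5)/(5*(-78 + 5))) = 108*((1/5)*7/(-73)) = 108*((1/5)*(-1/73)*7) = 108*(-7/365) = -756/365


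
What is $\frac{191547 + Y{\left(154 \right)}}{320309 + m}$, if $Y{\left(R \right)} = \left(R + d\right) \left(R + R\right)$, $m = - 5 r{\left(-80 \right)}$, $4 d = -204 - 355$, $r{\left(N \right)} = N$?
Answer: $\frac{65312}{106903} \approx 0.61095$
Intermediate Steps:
$d = - \frac{559}{4}$ ($d = \frac{-204 - 355}{4} = \frac{1}{4} \left(-559\right) = - \frac{559}{4} \approx -139.75$)
$m = 400$ ($m = \left(-5\right) \left(-80\right) = 400$)
$Y{\left(R \right)} = 2 R \left(- \frac{559}{4} + R\right)$ ($Y{\left(R \right)} = \left(R - \frac{559}{4}\right) \left(R + R\right) = \left(- \frac{559}{4} + R\right) 2 R = 2 R \left(- \frac{559}{4} + R\right)$)
$\frac{191547 + Y{\left(154 \right)}}{320309 + m} = \frac{191547 + \frac{1}{2} \cdot 154 \left(-559 + 4 \cdot 154\right)}{320309 + 400} = \frac{191547 + \frac{1}{2} \cdot 154 \left(-559 + 616\right)}{320709} = \left(191547 + \frac{1}{2} \cdot 154 \cdot 57\right) \frac{1}{320709} = \left(191547 + 4389\right) \frac{1}{320709} = 195936 \cdot \frac{1}{320709} = \frac{65312}{106903}$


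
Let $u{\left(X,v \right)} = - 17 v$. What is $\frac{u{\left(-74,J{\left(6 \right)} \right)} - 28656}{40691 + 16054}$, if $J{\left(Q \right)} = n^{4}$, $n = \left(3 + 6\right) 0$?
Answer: $- \frac{3184}{6305} \approx -0.505$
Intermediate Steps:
$n = 0$ ($n = 9 \cdot 0 = 0$)
$J{\left(Q \right)} = 0$ ($J{\left(Q \right)} = 0^{4} = 0$)
$\frac{u{\left(-74,J{\left(6 \right)} \right)} - 28656}{40691 + 16054} = \frac{\left(-17\right) 0 - 28656}{40691 + 16054} = \frac{0 - 28656}{56745} = \left(-28656\right) \frac{1}{56745} = - \frac{3184}{6305}$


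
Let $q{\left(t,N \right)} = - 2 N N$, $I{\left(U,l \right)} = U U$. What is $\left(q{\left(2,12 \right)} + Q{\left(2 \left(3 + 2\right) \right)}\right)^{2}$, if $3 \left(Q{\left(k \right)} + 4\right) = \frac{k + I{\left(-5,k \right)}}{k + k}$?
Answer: $\frac{12229009}{144} \approx 84924.0$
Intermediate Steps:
$I{\left(U,l \right)} = U^{2}$
$Q{\left(k \right)} = -4 + \frac{25 + k}{6 k}$ ($Q{\left(k \right)} = -4 + \frac{\left(k + \left(-5\right)^{2}\right) \frac{1}{k + k}}{3} = -4 + \frac{\left(k + 25\right) \frac{1}{2 k}}{3} = -4 + \frac{\left(25 + k\right) \frac{1}{2 k}}{3} = -4 + \frac{\frac{1}{2} \frac{1}{k} \left(25 + k\right)}{3} = -4 + \frac{25 + k}{6 k}$)
$q{\left(t,N \right)} = - 2 N^{2}$
$\left(q{\left(2,12 \right)} + Q{\left(2 \left(3 + 2\right) \right)}\right)^{2} = \left(- 2 \cdot 12^{2} + \frac{25 - 23 \cdot 2 \left(3 + 2\right)}{6 \cdot 2 \left(3 + 2\right)}\right)^{2} = \left(\left(-2\right) 144 + \frac{25 - 23 \cdot 2 \cdot 5}{6 \cdot 2 \cdot 5}\right)^{2} = \left(-288 + \frac{25 - 230}{6 \cdot 10}\right)^{2} = \left(-288 + \frac{1}{6} \cdot \frac{1}{10} \left(25 - 230\right)\right)^{2} = \left(-288 + \frac{1}{6} \cdot \frac{1}{10} \left(-205\right)\right)^{2} = \left(-288 - \frac{41}{12}\right)^{2} = \left(- \frac{3497}{12}\right)^{2} = \frac{12229009}{144}$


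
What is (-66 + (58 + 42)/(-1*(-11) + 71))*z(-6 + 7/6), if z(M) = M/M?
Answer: -2656/41 ≈ -64.781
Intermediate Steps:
z(M) = 1
(-66 + (58 + 42)/(-1*(-11) + 71))*z(-6 + 7/6) = (-66 + (58 + 42)/(-1*(-11) + 71))*1 = (-66 + 100/(11 + 71))*1 = (-66 + 100/82)*1 = (-66 + 100*(1/82))*1 = (-66 + 50/41)*1 = -2656/41*1 = -2656/41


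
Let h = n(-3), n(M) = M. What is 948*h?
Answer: -2844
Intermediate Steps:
h = -3
948*h = 948*(-3) = -2844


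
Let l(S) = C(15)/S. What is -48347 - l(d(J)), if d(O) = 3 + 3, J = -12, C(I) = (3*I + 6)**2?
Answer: -97561/2 ≈ -48781.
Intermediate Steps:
C(I) = (6 + 3*I)**2
d(O) = 6
l(S) = 2601/S (l(S) = (9*(2 + 15)**2)/S = (9*17**2)/S = (9*289)/S = 2601/S)
-48347 - l(d(J)) = -48347 - 2601/6 = -48347 - 1*867/2 = -48347 - 867/2 = -97561/2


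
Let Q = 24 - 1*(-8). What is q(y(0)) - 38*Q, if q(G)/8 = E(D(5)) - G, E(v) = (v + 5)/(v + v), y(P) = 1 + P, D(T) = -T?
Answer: -1224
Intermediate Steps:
Q = 32 (Q = 24 + 8 = 32)
E(v) = (5 + v)/(2*v) (E(v) = (5 + v)/((2*v)) = (5 + v)*(1/(2*v)) = (5 + v)/(2*v))
q(G) = -8*G (q(G) = 8*((5 - 1*5)/(2*((-1*5))) - G) = 8*((½)*(5 - 5)/(-5) - G) = 8*((½)*(-⅕)*0 - G) = 8*(0 - G) = 8*(-G) = -8*G)
q(y(0)) - 38*Q = -8*(1 + 0) - 38*32 = -8*1 - 1216 = -8 - 1216 = -1224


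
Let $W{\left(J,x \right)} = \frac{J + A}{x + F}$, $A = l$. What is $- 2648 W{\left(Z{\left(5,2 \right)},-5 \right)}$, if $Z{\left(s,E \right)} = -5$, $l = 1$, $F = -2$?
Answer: $- \frac{10592}{7} \approx -1513.1$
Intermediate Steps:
$A = 1$
$W{\left(J,x \right)} = \frac{1 + J}{-2 + x}$ ($W{\left(J,x \right)} = \frac{J + 1}{x - 2} = \frac{1 + J}{-2 + x}$)
$- 2648 W{\left(Z{\left(5,2 \right)},-5 \right)} = - 2648 \frac{1 - 5}{-2 - 5} = - 2648 \frac{1}{-7} \left(-4\right) = - 2648 \left(\left(- \frac{1}{7}\right) \left(-4\right)\right) = \left(-2648\right) \frac{4}{7} = - \frac{10592}{7}$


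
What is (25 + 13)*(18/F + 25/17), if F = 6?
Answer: 2888/17 ≈ 169.88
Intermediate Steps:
(25 + 13)*(18/F + 25/17) = (25 + 13)*(18/6 + 25/17) = 38*(18*(⅙) + 25*(1/17)) = 38*(3 + 25/17) = 38*(76/17) = 2888/17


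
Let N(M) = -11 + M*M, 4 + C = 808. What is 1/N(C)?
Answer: 1/646405 ≈ 1.5470e-6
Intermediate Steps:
C = 804 (C = -4 + 808 = 804)
N(M) = -11 + M²
1/N(C) = 1/(-11 + 804²) = 1/(-11 + 646416) = 1/646405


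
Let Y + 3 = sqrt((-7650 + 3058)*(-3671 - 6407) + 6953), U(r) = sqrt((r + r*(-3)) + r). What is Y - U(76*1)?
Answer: -3 + sqrt(46285129) - 2*I*sqrt(19) ≈ 6800.3 - 8.7178*I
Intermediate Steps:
U(r) = sqrt(-r) (U(r) = sqrt((r - 3*r) + r) = sqrt(-2*r + r) = sqrt(-r))
Y = -3 + sqrt(46285129) (Y = -3 + sqrt((-7650 + 3058)*(-3671 - 6407) + 6953) = -3 + sqrt(-4592*(-10078) + 6953) = -3 + sqrt(46278176 + 6953) = -3 + sqrt(46285129) ≈ 6800.3)
Y - U(76*1) = (-3 + sqrt(46285129)) - sqrt(-76) = (-3 + sqrt(46285129)) - 2*I*sqrt(19) = -3 + sqrt(46285129) - 2*I*sqrt(19)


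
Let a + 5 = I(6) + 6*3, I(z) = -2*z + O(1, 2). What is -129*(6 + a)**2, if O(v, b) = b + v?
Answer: -12900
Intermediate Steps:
I(z) = 3 - 2*z (I(z) = -2*z + (2 + 1) = -2*z + 3 = 3 - 2*z)
a = 4 (a = -5 + ((3 - 2*6) + 6*3) = -5 + ((3 - 12) + 18) = -5 + (-9 + 18) = -5 + 9 = 4)
-129*(6 + a)**2 = -129*(6 + 4)**2 = -129*10**2 = -129*100 = -12900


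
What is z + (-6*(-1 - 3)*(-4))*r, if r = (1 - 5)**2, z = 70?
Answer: -1466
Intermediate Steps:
r = 16 (r = (-4)**2 = 16)
z + (-6*(-1 - 3)*(-4))*r = 70 - 6*(-1 - 3)*(-4)*16 = 70 - (-24)*(-4)*16 = 70 - 6*16*16 = 70 - 96*16 = 70 - 1536 = -1466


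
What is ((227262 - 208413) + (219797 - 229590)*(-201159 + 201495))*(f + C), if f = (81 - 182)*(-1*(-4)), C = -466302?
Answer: 1526874882894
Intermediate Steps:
f = -404 (f = -101*4 = -404)
((227262 - 208413) + (219797 - 229590)*(-201159 + 201495))*(f + C) = ((227262 - 208413) + (219797 - 229590)*(-201159 + 201495))*(-404 - 466302) = (18849 - 9793*336)*(-466706) = (18849 - 3290448)*(-466706) = -3271599*(-466706) = 1526874882894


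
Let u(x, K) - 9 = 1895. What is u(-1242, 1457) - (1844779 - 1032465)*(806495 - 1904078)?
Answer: 891582038966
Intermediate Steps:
u(x, K) = 1904 (u(x, K) = 9 + 1895 = 1904)
u(-1242, 1457) - (1844779 - 1032465)*(806495 - 1904078) = 1904 - (1844779 - 1032465)*(806495 - 1904078) = 1904 - 812314*(-1097583) = 1904 - 1*(-891582037062) = 1904 + 891582037062 = 891582038966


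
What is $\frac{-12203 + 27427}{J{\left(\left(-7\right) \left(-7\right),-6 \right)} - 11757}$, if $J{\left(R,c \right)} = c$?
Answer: $- \frac{15224}{11763} \approx -1.2942$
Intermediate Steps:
$\frac{-12203 + 27427}{J{\left(\left(-7\right) \left(-7\right),-6 \right)} - 11757} = \frac{-12203 + 27427}{-6 - 11757} = \frac{15224}{-11763} = 15224 \left(- \frac{1}{11763}\right) = - \frac{15224}{11763}$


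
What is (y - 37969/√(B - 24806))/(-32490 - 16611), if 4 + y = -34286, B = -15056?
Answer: 11430/16367 - 37969*I*√39862/1957264062 ≈ 0.69836 - 0.0038731*I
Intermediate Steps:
y = -34290 (y = -4 - 34286 = -34290)
(y - 37969/√(B - 24806))/(-32490 - 16611) = (-34290 - 37969/√(-15056 - 24806))/(-32490 - 16611) = (-34290 - 37969*(-I*√39862/39862))/(-49101) = (-34290 - 37969*(-I*√39862/39862))*(-1/49101) = (-34290 - (-37969)*I*√39862/39862)*(-1/49101) = (-34290 + 37969*I*√39862/39862)*(-1/49101) = 11430/16367 - 37969*I*√39862/1957264062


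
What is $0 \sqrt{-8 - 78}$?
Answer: $0$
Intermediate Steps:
$0 \sqrt{-8 - 78} = 0 \sqrt{-86} = 0 i \sqrt{86} = 0$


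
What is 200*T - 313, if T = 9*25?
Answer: 44687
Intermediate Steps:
T = 225
200*T - 313 = 200*225 - 313 = 45000 - 313 = 44687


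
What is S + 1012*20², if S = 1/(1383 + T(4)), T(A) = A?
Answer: 561457601/1387 ≈ 4.0480e+5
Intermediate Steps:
S = 1/1387 (S = 1/(1383 + 4) = 1/1387 ≈ 0.00072098)
S + 1012*20² = 1/1387 + 1012*20² = 1/1387 + 1012*400 = 1/1387 + 404800 = 561457601/1387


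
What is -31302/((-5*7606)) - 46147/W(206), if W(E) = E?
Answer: -874261099/3917090 ≈ -223.19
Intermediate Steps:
-31302/((-5*7606)) - 46147/W(206) = -31302/((-5*7606)) - 46147/206 = -31302/(-38030) - 46147*1/206 = -31302*(-1/38030) - 46147/206 = 15651/19015 - 46147/206 = -874261099/3917090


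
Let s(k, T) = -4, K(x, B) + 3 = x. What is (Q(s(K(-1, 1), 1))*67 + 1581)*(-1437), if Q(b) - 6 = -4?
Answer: -2464455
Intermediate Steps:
K(x, B) = -3 + x
Q(b) = 2 (Q(b) = 6 - 4 = 2)
(Q(s(K(-1, 1), 1))*67 + 1581)*(-1437) = (2*67 + 1581)*(-1437) = (134 + 1581)*(-1437) = 1715*(-1437) = -2464455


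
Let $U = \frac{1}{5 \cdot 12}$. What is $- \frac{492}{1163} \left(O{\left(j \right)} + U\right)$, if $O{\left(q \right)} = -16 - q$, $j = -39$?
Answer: $- \frac{56621}{5815} \approx -9.7371$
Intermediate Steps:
$U = \frac{1}{60} \approx 0.016667$
$- \frac{492}{1163} \left(O{\left(j \right)} + U\right) = - \frac{492}{1163} \left(\left(-16 - -39\right) + \frac{1}{60}\right) = \left(-492\right) \frac{1}{1163} \left(\left(-16 + 39\right) + \frac{1}{60}\right) = - \frac{492 \left(23 + \frac{1}{60}\right)}{1163} = \left(- \frac{492}{1163}\right) \frac{1381}{60} = - \frac{56621}{5815}$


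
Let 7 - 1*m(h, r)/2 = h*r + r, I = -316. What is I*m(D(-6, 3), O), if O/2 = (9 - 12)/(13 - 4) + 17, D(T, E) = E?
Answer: 239528/3 ≈ 79843.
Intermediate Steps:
O = 100/3 (O = 2*((9 - 12)/(13 - 4) + 17) = 2*(-3/9 + 17) = 2*(-3*⅑ + 17) = 2*(-⅓ + 17) = 2*(50/3) = 100/3 ≈ 33.333)
m(h, r) = 14 - 2*r - 2*h*r (m(h, r) = 14 - 2*(h*r + r) = 14 - 2*(r + h*r) = 14 + (-2*r - 2*h*r) = 14 - 2*r - 2*h*r)
I*m(D(-6, 3), O) = -316*(14 - 2*100/3 - 2*3*100/3) = -316*(14 - 200/3 - 200) = -316*(-758/3) = 239528/3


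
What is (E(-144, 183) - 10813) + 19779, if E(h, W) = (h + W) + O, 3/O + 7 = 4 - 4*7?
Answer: 279152/31 ≈ 9004.9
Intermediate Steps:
O = -3/31 (O = 3/(-7 + (4 - 4*7)) = 3/(-7 + (4 - 28)) = 3/(-7 - 24) = 3/(-31) = 3*(-1/31) = -3/31 ≈ -0.096774)
E(h, W) = -3/31 + W + h (E(h, W) = (h + W) - 3/31 = (W + h) - 3/31 = -3/31 + W + h)
(E(-144, 183) - 10813) + 19779 = ((-3/31 + 183 - 144) - 10813) + 19779 = (1206/31 - 10813) + 19779 = -333997/31 + 19779 = 279152/31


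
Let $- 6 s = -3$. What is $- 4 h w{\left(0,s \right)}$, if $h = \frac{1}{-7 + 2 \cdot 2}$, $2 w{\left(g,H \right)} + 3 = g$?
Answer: $-2$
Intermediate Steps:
$s = \frac{1}{2}$ ($s = \left(- \frac{1}{6}\right) \left(-3\right) = \frac{1}{2} \approx 0.5$)
$w{\left(g,H \right)} = - \frac{3}{2} + \frac{g}{2}$
$h = - \frac{1}{3}$ ($h = \frac{1}{-7 + 4} = \frac{1}{-3} = - \frac{1}{3} \approx -0.33333$)
$- 4 h w{\left(0,s \right)} = \left(-4\right) \left(- \frac{1}{3}\right) \left(- \frac{3}{2} + \frac{1}{2} \cdot 0\right) = \frac{4 \left(- \frac{3}{2} + 0\right)}{3} = \frac{4}{3} \left(- \frac{3}{2}\right) = -2$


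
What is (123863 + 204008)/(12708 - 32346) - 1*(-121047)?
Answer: 2376793115/19638 ≈ 1.2103e+5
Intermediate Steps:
(123863 + 204008)/(12708 - 32346) - 1*(-121047) = 327871/(-19638) + 121047 = 327871*(-1/19638) + 121047 = -327871/19638 + 121047 = 2376793115/19638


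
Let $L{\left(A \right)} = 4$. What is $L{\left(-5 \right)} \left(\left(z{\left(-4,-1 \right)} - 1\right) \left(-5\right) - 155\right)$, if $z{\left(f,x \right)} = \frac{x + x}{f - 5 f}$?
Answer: $- \frac{1195}{2} \approx -597.5$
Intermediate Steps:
$z{\left(f,x \right)} = - \frac{x}{2 f}$ ($z{\left(f,x \right)} = \frac{2 x}{\left(-4\right) f} = 2 x \left(- \frac{1}{4 f}\right) = - \frac{x}{2 f}$)
$L{\left(-5 \right)} \left(\left(z{\left(-4,-1 \right)} - 1\right) \left(-5\right) - 155\right) = 4 \left(\left(\left(- \frac{1}{2}\right) \left(-1\right) \frac{1}{-4} - 1\right) \left(-5\right) - 155\right) = 4 \left(\left(\left(- \frac{1}{2}\right) \left(-1\right) \left(- \frac{1}{4}\right) - 1\right) \left(-5\right) - 155\right) = 4 \left(\left(- \frac{1}{8} - 1\right) \left(-5\right) - 155\right) = 4 \left(\left(- \frac{9}{8}\right) \left(-5\right) - 155\right) = 4 \left(\frac{45}{8} - 155\right) = 4 \left(- \frac{1195}{8}\right) = - \frac{1195}{2}$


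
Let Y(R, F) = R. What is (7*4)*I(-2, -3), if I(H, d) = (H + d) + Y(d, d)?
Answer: -224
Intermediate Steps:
I(H, d) = H + 2*d (I(H, d) = (H + d) + d = H + 2*d)
(7*4)*I(-2, -3) = (7*4)*(-2 + 2*(-3)) = 28*(-2 - 6) = 28*(-8) = -224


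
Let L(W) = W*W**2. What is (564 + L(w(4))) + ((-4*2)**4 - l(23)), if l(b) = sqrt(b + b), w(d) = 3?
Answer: 4687 - sqrt(46) ≈ 4680.2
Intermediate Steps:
l(b) = sqrt(2)*sqrt(b) (l(b) = sqrt(2*b) = sqrt(2)*sqrt(b))
L(W) = W**3
(564 + L(w(4))) + ((-4*2)**4 - l(23)) = (564 + 3**3) + ((-4*2)**4 - sqrt(2)*sqrt(23)) = (564 + 27) + ((-8)**4 - sqrt(46)) = 591 + (4096 - sqrt(46)) = 4687 - sqrt(46)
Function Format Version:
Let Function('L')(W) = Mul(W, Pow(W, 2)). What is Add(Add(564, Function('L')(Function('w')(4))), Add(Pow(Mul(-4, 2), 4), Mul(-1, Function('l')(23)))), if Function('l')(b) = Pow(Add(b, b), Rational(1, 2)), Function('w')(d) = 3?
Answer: Add(4687, Mul(-1, Pow(46, Rational(1, 2)))) ≈ 4680.2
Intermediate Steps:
Function('l')(b) = Mul(Pow(2, Rational(1, 2)), Pow(b, Rational(1, 2))) (Function('l')(b) = Pow(Mul(2, b), Rational(1, 2)) = Mul(Pow(2, Rational(1, 2)), Pow(b, Rational(1, 2))))
Function('L')(W) = Pow(W, 3)
Add(Add(564, Function('L')(Function('w')(4))), Add(Pow(Mul(-4, 2), 4), Mul(-1, Function('l')(23)))) = Add(Add(564, Pow(3, 3)), Add(Pow(Mul(-4, 2), 4), Mul(-1, Mul(Pow(2, Rational(1, 2)), Pow(23, Rational(1, 2)))))) = Add(Add(564, 27), Add(Pow(-8, 4), Mul(-1, Pow(46, Rational(1, 2))))) = Add(591, Add(4096, Mul(-1, Pow(46, Rational(1, 2))))) = Add(4687, Mul(-1, Pow(46, Rational(1, 2))))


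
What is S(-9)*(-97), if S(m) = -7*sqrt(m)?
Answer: 2037*I ≈ 2037.0*I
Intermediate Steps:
S(-9)*(-97) = -21*I*(-97) = 2037*I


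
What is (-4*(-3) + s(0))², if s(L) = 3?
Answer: 225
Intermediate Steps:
(-4*(-3) + s(0))² = (-4*(-3) + 3)² = (12 + 3)² = 15² = 225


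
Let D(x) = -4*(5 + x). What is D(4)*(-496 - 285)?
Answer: 28116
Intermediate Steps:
D(x) = -20 - 4*x
D(4)*(-496 - 285) = (-20 - 4*4)*(-496 - 285) = (-20 - 16)*(-781) = -36*(-781) = 28116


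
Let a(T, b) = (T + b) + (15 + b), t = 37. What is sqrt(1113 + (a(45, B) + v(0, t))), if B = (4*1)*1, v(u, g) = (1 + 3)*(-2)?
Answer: sqrt(1173) ≈ 34.249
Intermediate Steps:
v(u, g) = -8 (v(u, g) = 4*(-2) = -8)
B = 4 (B = 4*1 = 4)
a(T, b) = 15 + T + 2*b
sqrt(1113 + (a(45, B) + v(0, t))) = sqrt(1113 + ((15 + 45 + 2*4) - 8)) = sqrt(1113 + ((15 + 45 + 8) - 8)) = sqrt(1113 + (68 - 8)) = sqrt(1113 + 60) = sqrt(1173)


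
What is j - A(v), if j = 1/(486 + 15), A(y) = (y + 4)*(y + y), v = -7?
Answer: -21041/501 ≈ -41.998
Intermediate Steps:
A(y) = 2*y*(4 + y) (A(y) = (4 + y)*(2*y) = 2*y*(4 + y))
j = 1/501 ≈ 0.0019960
j - A(v) = 1/501 - 2*(-7)*(4 - 7) = 1/501 - 2*(-7)*(-3) = 1/501 - 1*42 = 1/501 - 42 = -21041/501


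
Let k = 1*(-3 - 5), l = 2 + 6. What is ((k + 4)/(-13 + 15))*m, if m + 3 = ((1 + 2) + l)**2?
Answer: -236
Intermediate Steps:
l = 8
k = -8 (k = 1*(-8) = -8)
m = 118 (m = -3 + ((1 + 2) + 8)**2 = -3 + (3 + 8)**2 = -3 + 11**2 = -3 + 121 = 118)
((k + 4)/(-13 + 15))*m = ((-8 + 4)/(-13 + 15))*118 = -4/2*118 = -4*1/2*118 = -2*118 = -236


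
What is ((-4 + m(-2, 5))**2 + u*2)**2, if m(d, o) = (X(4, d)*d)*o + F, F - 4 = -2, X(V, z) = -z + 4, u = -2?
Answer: 14745600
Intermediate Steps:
X(V, z) = 4 - z
F = 2 (F = 4 - 2 = 2)
m(d, o) = 2 + d*o*(4 - d) (m(d, o) = ((4 - d)*d)*o + 2 = (d*(4 - d))*o + 2 = d*o*(4 - d) + 2 = 2 + d*o*(4 - d))
((-4 + m(-2, 5))**2 + u*2)**2 = ((-4 + (2 - 1*(-2)*5*(-4 - 2)))**2 - 2*2)**2 = ((-4 + (2 - 1*(-2)*5*(-6)))**2 - 4)**2 = ((-4 + (2 - 60))**2 - 4)**2 = ((-4 - 58)**2 - 4)**2 = ((-62)**2 - 4)**2 = (3844 - 4)**2 = 3840**2 = 14745600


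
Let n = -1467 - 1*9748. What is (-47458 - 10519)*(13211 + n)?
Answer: -115722092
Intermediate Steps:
n = -11215 (n = -1467 - 9748 = -11215)
(-47458 - 10519)*(13211 + n) = (-47458 - 10519)*(13211 - 11215) = -57977*1996 = -115722092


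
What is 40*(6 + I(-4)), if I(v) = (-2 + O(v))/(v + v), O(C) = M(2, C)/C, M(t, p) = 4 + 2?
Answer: 515/2 ≈ 257.50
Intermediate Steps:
M(t, p) = 6
O(C) = 6/C
I(v) = (-2 + 6/v)/(2*v) (I(v) = (-2 + 6/v)/(v + v) = (-2 + 6/v)/((2*v)) = (-2 + 6/v)*(1/(2*v)) = (-2 + 6/v)/(2*v))
40*(6 + I(-4)) = 40*(6 + (3 - 1*(-4))/(-4)²) = 40*(6 + (3 + 4)/16) = 40*(6 + (1/16)*7) = 40*(6 + 7/16) = 40*(103/16) = 515/2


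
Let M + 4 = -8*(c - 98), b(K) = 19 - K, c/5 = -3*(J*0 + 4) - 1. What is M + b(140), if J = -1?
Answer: 1179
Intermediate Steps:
c = -65 (c = 5*(-3*(-1*0 + 4) - 1) = 5*(-3*(0 + 4) - 1) = 5*(-3*4 - 1) = 5*(-12 - 1) = 5*(-13) = -65)
M = 1300 (M = -4 - 8*(-65 - 98) = -4 - 8*(-163) = -4 + 1304 = 1300)
M + b(140) = 1300 + (19 - 1*140) = 1300 + (19 - 140) = 1300 - 121 = 1179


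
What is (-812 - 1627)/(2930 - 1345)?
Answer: -2439/1585 ≈ -1.5388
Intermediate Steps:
(-812 - 1627)/(2930 - 1345) = -2439/1585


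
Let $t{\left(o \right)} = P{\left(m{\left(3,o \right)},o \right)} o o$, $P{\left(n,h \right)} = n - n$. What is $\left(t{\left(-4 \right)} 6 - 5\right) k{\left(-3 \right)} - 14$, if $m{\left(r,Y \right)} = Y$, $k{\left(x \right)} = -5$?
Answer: $11$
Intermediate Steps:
$P{\left(n,h \right)} = 0$
$t{\left(o \right)} = 0$ ($t{\left(o \right)} = 0 o o = 0 o = 0$)
$\left(t{\left(-4 \right)} 6 - 5\right) k{\left(-3 \right)} - 14 = \left(0 \cdot 6 - 5\right) \left(-5\right) - 14 = \left(0 - 5\right) \left(-5\right) - 14 = \left(-5\right) \left(-5\right) - 14 = 25 - 14 = 11$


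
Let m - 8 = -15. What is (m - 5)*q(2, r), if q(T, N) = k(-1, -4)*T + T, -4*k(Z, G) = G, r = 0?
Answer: -48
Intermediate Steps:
m = -7 (m = 8 - 15 = -7)
k(Z, G) = -G/4
q(T, N) = 2*T (q(T, N) = (-¼*(-4))*T + T = 1*T + T = T + T = 2*T)
(m - 5)*q(2, r) = (-7 - 5)*(2*2) = -12*4 = -48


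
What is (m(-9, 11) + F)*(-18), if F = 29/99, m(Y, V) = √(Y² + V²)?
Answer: -58/11 - 18*√202 ≈ -261.10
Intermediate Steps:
m(Y, V) = √(V² + Y²)
F = 29/99 (F = 29*(1/99) = 29/99 ≈ 0.29293)
(m(-9, 11) + F)*(-18) = (√(11² + (-9)²) + 29/99)*(-18) = (√(121 + 81) + 29/99)*(-18) = (√202 + 29/99)*(-18) = (29/99 + √202)*(-18) = -58/11 - 18*√202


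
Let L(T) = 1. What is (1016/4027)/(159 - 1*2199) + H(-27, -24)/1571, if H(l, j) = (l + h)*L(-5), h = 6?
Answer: -21764102/1613236335 ≈ -0.013491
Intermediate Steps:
H(l, j) = 6 + l (H(l, j) = (l + 6)*1 = (6 + l)*1 = 6 + l)
(1016/4027)/(159 - 1*2199) + H(-27, -24)/1571 = (1016/4027)/(159 - 1*2199) + (6 - 27)/1571 = (1016*(1/4027))/(159 - 2199) - 21*1/1571 = (1016/4027)/(-2040) - 21/1571 = (1016/4027)*(-1/2040) - 21/1571 = -127/1026885 - 21/1571 = -21764102/1613236335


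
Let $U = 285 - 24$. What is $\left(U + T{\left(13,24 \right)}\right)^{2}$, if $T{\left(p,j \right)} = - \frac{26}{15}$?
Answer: $\frac{15124321}{225} \approx 67219.0$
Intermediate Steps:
$T{\left(p,j \right)} = - \frac{26}{15}$ ($T{\left(p,j \right)} = \left(-26\right) \frac{1}{15} = - \frac{26}{15}$)
$U = 261$
$\left(U + T{\left(13,24 \right)}\right)^{2} = \left(261 - \frac{26}{15}\right)^{2} = \left(\frac{3889}{15}\right)^{2} = \frac{15124321}{225}$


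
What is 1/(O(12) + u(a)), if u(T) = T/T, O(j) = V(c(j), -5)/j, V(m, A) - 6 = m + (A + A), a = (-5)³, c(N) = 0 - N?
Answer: -3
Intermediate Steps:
c(N) = -N
a = -125
V(m, A) = 6 + m + 2*A (V(m, A) = 6 + (m + (A + A)) = 6 + (m + 2*A) = 6 + m + 2*A)
O(j) = (-4 - j)/j (O(j) = (6 - j + 2*(-5))/j = (6 - j - 10)/j = (-4 - j)/j)
u(T) = 1
1/(O(12) + u(a)) = 1/((-4 - 1*12)/12 + 1) = 1/((-4 - 12)/12 + 1) = 1/((1/12)*(-16) + 1) = 1/(-4/3 + 1) = 1/(-⅓) = -3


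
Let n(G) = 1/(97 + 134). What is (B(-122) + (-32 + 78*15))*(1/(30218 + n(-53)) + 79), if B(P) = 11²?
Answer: 694273777328/6980359 ≈ 99461.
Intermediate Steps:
n(G) = 1/231
B(P) = 121
(B(-122) + (-32 + 78*15))*(1/(30218 + n(-53)) + 79) = (121 + (-32 + 78*15))*(1/(30218 + 1/231) + 79) = (121 + (-32 + 1170))*(1/(6980359/231) + 79) = (121 + 1138)*(231/6980359 + 79) = 1259*(551448592/6980359) = 694273777328/6980359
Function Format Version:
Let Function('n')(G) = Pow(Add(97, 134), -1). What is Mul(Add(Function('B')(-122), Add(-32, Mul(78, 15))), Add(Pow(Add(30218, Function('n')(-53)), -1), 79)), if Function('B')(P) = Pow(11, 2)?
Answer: Rational(694273777328, 6980359) ≈ 99461.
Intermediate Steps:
Function('n')(G) = Rational(1, 231) (Function('n')(G) = Pow(231, -1) = Rational(1, 231))
Function('B')(P) = 121
Mul(Add(Function('B')(-122), Add(-32, Mul(78, 15))), Add(Pow(Add(30218, Function('n')(-53)), -1), 79)) = Mul(Add(121, Add(-32, Mul(78, 15))), Add(Pow(Add(30218, Rational(1, 231)), -1), 79)) = Mul(Add(121, Add(-32, 1170)), Add(Pow(Rational(6980359, 231), -1), 79)) = Mul(Add(121, 1138), Add(Rational(231, 6980359), 79)) = Mul(1259, Rational(551448592, 6980359)) = Rational(694273777328, 6980359)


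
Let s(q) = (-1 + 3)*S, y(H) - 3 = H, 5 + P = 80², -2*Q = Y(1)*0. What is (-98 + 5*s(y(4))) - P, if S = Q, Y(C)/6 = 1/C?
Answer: -6493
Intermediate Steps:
Y(C) = 6/C
Q = 0 (Q = -6/1*0/2 = -6*1*0/2 = -3*0 = -½*0 = 0)
P = 6395 (P = -5 + 80² = -5 + 6400 = 6395)
y(H) = 3 + H
S = 0
s(q) = 0 (s(q) = (-1 + 3)*0 = 2*0 = 0)
(-98 + 5*s(y(4))) - P = (-98 + 5*0) - 1*6395 = (-98 + 0) - 6395 = -98 - 6395 = -6493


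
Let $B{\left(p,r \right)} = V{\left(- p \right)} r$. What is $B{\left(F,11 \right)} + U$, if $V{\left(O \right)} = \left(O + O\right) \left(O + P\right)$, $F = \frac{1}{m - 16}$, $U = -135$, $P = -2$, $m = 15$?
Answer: $-157$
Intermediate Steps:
$F = -1$ ($F = \frac{1}{15 - 16} = \frac{1}{-1} = -1$)
$V{\left(O \right)} = 2 O \left(-2 + O\right)$ ($V{\left(O \right)} = \left(O + O\right) \left(O - 2\right) = 2 O \left(-2 + O\right)$)
$B{\left(p,r \right)} = - 2 p r \left(-2 - p\right)$ ($B{\left(p,r \right)} = 2 \left(- p\right) \left(-2 - p\right) r = - 2 p \left(-2 - p\right) r = - 2 p r \left(-2 - p\right)$)
$B{\left(F,11 \right)} + U = 2 \left(-1\right) 11 \left(2 - 1\right) - 135 = 2 \left(-1\right) 11 \cdot 1 - 135 = -22 - 135 = -157$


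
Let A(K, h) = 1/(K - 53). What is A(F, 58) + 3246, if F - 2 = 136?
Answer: 275911/85 ≈ 3246.0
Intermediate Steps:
F = 138 (F = 2 + 136 = 138)
A(K, h) = 1/(-53 + K)
A(F, 58) + 3246 = 1/(-53 + 138) + 3246 = 1/85 + 3246 = 275911/85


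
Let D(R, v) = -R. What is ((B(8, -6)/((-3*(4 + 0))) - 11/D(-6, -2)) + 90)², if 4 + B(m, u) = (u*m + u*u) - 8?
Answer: 292681/36 ≈ 8130.0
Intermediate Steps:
B(m, u) = -12 + u² + m*u (B(m, u) = -4 + ((u*m + u*u) - 8) = -4 + ((m*u + u²) - 8) = -4 + ((u² + m*u) - 8) = -4 + (-8 + u² + m*u) = -12 + u² + m*u)
((B(8, -6)/((-3*(4 + 0))) - 11/D(-6, -2)) + 90)² = (((-12 + (-6)² + 8*(-6))/((-3*(4 + 0))) - 11/((-1*(-6)))) + 90)² = (((-12 + 36 - 48)/((-3*4)) - 11/6) + 90)² = ((-24/(-12) - 11*⅙) + 90)² = ((-24*(-1/12) - 11/6) + 90)² = ((2 - 11/6) + 90)² = (⅙ + 90)² = (541/6)² = 292681/36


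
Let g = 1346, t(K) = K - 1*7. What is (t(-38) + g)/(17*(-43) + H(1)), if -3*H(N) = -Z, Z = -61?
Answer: -3903/2254 ≈ -1.7316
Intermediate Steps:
t(K) = -7 + K (t(K) = K - 7 = -7 + K)
H(N) = -61/3 (H(N) = -(-1)*(-61)/3 = -⅓*61 = -61/3)
(t(-38) + g)/(17*(-43) + H(1)) = ((-7 - 38) + 1346)/(17*(-43) - 61/3) = (-45 + 1346)/(-731 - 61/3) = 1301/(-2254/3) = 1301*(-3/2254) = -3903/2254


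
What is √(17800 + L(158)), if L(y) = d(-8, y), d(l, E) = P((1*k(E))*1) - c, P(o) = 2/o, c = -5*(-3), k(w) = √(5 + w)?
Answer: √(472529665 + 326*√163)/163 ≈ 133.36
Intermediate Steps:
c = 15
d(l, E) = -15 + 2/√(5 + E) (d(l, E) = 2/(((1*√(5 + E))*1)) - 1*15 = 2/((√(5 + E)*1)) - 15 = 2/(√(5 + E)) - 15 = 2/√(5 + E) - 15 = -15 + 2/√(5 + E))
L(y) = -15 + 2/√(5 + y)
√(17800 + L(158)) = √(17800 + (-15 + 2/√(5 + 158))) = √(17800 + (-15 + 2/√163)) = √(17800 + (-15 + 2*(√163/163))) = √(17800 + (-15 + 2*√163/163)) = √(17785 + 2*√163/163)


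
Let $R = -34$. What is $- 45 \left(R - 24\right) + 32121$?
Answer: $34731$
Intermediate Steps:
$- 45 \left(R - 24\right) + 32121 = - 45 \left(-34 - 24\right) + 32121 = \left(-45\right) \left(-58\right) + 32121 = 2610 + 32121 = 34731$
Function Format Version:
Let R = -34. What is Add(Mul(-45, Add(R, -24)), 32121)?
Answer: 34731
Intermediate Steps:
Add(Mul(-45, Add(R, -24)), 32121) = Add(Mul(-45, Add(-34, -24)), 32121) = Add(Mul(-45, -58), 32121) = Add(2610, 32121) = 34731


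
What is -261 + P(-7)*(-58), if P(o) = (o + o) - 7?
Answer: 957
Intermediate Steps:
P(o) = -7 + 2*o (P(o) = 2*o - 7 = -7 + 2*o)
-261 + P(-7)*(-58) = -261 + (-7 + 2*(-7))*(-58) = -261 + (-7 - 14)*(-58) = -261 - 21*(-58) = -261 + 1218 = 957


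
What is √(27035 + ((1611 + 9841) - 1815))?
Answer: 8*√573 ≈ 191.50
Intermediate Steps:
√(27035 + ((1611 + 9841) - 1815)) = √(27035 + (11452 - 1815)) = √(27035 + 9637) = √36672 = 8*√573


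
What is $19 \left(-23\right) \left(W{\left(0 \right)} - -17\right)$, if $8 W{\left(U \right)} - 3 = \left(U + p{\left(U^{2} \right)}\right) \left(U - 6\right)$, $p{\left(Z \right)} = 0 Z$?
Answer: $- \frac{60743}{8} \approx -7592.9$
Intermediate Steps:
$p{\left(Z \right)} = 0$
$W{\left(U \right)} = \frac{3}{8} + \frac{U \left(-6 + U\right)}{8}$ ($W{\left(U \right)} = \frac{3}{8} + \frac{\left(U + 0\right) \left(U - 6\right)}{8} = \frac{3}{8} + \frac{U \left(-6 + U\right)}{8}$)
$19 \left(-23\right) \left(W{\left(0 \right)} - -17\right) = 19 \left(-23\right) \left(\left(\frac{3}{8} - 0 + \frac{0^{2}}{8}\right) - -17\right) = - 437 \left(\left(\frac{3}{8} + 0 + \frac{1}{8} \cdot 0\right) + 17\right) = - 437 \left(\left(\frac{3}{8} + 0 + 0\right) + 17\right) = - 437 \left(\frac{3}{8} + 17\right) = \left(-437\right) \frac{139}{8} = - \frac{60743}{8}$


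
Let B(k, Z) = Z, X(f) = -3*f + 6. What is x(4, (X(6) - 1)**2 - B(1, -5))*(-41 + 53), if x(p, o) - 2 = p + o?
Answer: 2160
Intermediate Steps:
X(f) = 6 - 3*f
x(p, o) = 2 + o + p (x(p, o) = 2 + (p + o) = 2 + (o + p) = 2 + o + p)
x(4, (X(6) - 1)**2 - B(1, -5))*(-41 + 53) = (2 + (((6 - 3*6) - 1)**2 - 1*(-5)) + 4)*(-41 + 53) = (2 + (((6 - 18) - 1)**2 + 5) + 4)*12 = (2 + ((-12 - 1)**2 + 5) + 4)*12 = (2 + ((-13)**2 + 5) + 4)*12 = (2 + (169 + 5) + 4)*12 = (2 + 174 + 4)*12 = 180*12 = 2160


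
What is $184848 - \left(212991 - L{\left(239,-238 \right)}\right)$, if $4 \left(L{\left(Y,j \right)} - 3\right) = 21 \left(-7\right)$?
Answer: $- \frac{112707}{4} \approx -28177.0$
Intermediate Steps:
$L{\left(Y,j \right)} = - \frac{135}{4}$ ($L{\left(Y,j \right)} = 3 + \frac{21 \left(-7\right)}{4} = 3 + \frac{1}{4} \left(-147\right) = 3 - \frac{147}{4} = - \frac{135}{4}$)
$184848 - \left(212991 - L{\left(239,-238 \right)}\right) = 184848 - \left(212991 - - \frac{135}{4}\right) = 184848 - \left(212991 + \frac{135}{4}\right) = 184848 - \frac{852099}{4} = - \frac{112707}{4}$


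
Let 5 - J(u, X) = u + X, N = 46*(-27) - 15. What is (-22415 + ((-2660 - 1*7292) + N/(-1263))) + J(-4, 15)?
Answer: -13628614/421 ≈ -32372.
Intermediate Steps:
N = -1257 (N = -1242 - 15 = -1257)
J(u, X) = 5 - X - u (J(u, X) = 5 - (u + X) = 5 - (X + u) = 5 + (-X - u) = 5 - X - u)
(-22415 + ((-2660 - 1*7292) + N/(-1263))) + J(-4, 15) = (-22415 + ((-2660 - 1*7292) - 1257/(-1263))) + (5 - 1*15 - 1*(-4)) = (-22415 + ((-2660 - 7292) - 1257*(-1/1263))) + (5 - 15 + 4) = (-22415 + (-9952 + 419/421)) - 6 = (-22415 - 4189373/421) - 6 = -13626088/421 - 6 = -13628614/421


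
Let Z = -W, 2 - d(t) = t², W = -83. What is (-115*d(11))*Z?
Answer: 1135855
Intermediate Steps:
d(t) = 2 - t²
Z = 83 (Z = -1*(-83) = 83)
(-115*d(11))*Z = -115*(2 - 1*11²)*83 = -115*(2 - 1*121)*83 = -115*(2 - 121)*83 = -115*(-119)*83 = 13685*83 = 1135855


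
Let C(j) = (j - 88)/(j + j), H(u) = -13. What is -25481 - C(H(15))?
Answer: -662607/26 ≈ -25485.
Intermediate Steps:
C(j) = (-88 + j)/(2*j) (C(j) = (-88 + j)/((2*j)) = (-88 + j)*(1/(2*j)) = (-88 + j)/(2*j))
-25481 - C(H(15)) = -25481 - (-88 - 13)/(2*(-13)) = -25481 - (-1)*(-101)/(2*13) = -25481 - 1*101/26 = -25481 - 101/26 = -662607/26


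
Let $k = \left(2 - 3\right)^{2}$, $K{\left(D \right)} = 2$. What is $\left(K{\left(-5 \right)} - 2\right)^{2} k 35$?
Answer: $0$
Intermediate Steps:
$k = 1$ ($k = \left(-1\right)^{2} = 1$)
$\left(K{\left(-5 \right)} - 2\right)^{2} k 35 = \left(2 - 2\right)^{2} \cdot 1 \cdot 35 = 0^{2} \cdot 1 \cdot 35 = 0 \cdot 1 \cdot 35 = 0 \cdot 35 = 0$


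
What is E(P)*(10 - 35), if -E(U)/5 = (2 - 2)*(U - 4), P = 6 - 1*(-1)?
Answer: 0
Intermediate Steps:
P = 7 (P = 6 + 1 = 7)
E(U) = 0 (E(U) = -5*(2 - 2)*(U - 4) = -0*(-4 + U) = -5*0 = 0)
E(P)*(10 - 35) = 0*(10 - 35) = 0*(-25) = 0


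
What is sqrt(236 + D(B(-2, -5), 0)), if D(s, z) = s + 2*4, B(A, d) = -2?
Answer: 11*sqrt(2) ≈ 15.556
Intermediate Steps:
D(s, z) = 8 + s (D(s, z) = s + 8 = 8 + s)
sqrt(236 + D(B(-2, -5), 0)) = sqrt(236 + (8 - 2)) = sqrt(236 + 6) = sqrt(242) = 11*sqrt(2)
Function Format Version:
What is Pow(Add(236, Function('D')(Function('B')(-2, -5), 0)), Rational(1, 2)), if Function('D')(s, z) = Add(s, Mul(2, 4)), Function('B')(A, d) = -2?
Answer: Mul(11, Pow(2, Rational(1, 2))) ≈ 15.556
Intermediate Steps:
Function('D')(s, z) = Add(8, s) (Function('D')(s, z) = Add(s, 8) = Add(8, s))
Pow(Add(236, Function('D')(Function('B')(-2, -5), 0)), Rational(1, 2)) = Pow(Add(236, Add(8, -2)), Rational(1, 2)) = Pow(Add(236, 6), Rational(1, 2)) = Pow(242, Rational(1, 2)) = Mul(11, Pow(2, Rational(1, 2)))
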